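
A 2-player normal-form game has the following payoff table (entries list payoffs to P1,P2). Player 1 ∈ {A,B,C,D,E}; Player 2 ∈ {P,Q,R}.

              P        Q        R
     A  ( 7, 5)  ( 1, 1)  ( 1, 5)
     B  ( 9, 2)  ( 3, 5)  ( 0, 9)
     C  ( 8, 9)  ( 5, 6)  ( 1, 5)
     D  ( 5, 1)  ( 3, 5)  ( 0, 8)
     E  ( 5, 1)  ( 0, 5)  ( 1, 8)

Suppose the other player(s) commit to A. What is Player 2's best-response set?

argmax u_2 = {P,R}

u_2(P vs A) = 5
u_2(Q vs A) = 1
u_2(R vs A) = 5
max payoff 5 at {P,R}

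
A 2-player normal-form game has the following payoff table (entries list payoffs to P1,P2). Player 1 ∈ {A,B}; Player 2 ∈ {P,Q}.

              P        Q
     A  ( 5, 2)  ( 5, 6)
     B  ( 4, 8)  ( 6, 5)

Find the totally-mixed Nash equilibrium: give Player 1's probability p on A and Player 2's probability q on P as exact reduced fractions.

(p,q) = (3/7, 1/2)

P1 indiff ⇒ q·5+(1-q)·5 = q·4+(1-q)·6 ⇒ q(1) = (1-q)(1) ⇒ q = 1/2
P2 indiff ⇒ p·2+(1-p)·8 = p·6+(1-p)·5 ⇒ p(-4) = (1-p)(-3) ⇒ p = 3/7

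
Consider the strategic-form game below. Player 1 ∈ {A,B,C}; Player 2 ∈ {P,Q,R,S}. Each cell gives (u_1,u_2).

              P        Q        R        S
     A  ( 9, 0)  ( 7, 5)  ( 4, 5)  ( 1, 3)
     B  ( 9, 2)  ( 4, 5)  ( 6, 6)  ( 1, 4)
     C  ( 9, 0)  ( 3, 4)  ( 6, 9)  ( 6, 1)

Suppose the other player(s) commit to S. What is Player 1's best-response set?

P1 best: {C}

u_1(A vs S) = 1
u_1(B vs S) = 1
u_1(C vs S) = 6
max payoff 6 at {C}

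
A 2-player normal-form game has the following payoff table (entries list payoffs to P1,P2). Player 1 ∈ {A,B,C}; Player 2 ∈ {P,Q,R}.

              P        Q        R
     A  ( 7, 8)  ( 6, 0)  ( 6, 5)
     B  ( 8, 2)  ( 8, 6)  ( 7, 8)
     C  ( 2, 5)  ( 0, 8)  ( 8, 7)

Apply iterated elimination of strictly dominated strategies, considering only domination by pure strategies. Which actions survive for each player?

P1 drop A (B beats it: P:8>7 Q:8>6 R:7>6)
P2 drop P (Q beats it: B:6>2 C:8>5)
P1→{B,C} P2→{Q,R}

Survivors P1:{B,C} P2:{Q,R}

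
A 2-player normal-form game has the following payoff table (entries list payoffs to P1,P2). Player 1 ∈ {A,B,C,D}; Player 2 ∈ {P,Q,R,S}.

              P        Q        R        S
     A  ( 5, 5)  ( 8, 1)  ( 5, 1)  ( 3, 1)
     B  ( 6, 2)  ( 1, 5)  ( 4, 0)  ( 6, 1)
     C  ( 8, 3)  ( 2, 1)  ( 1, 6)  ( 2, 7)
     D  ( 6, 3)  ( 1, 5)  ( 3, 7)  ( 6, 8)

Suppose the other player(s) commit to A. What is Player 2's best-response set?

P2 best: {P}

u_2(P vs A) = 5
u_2(Q vs A) = 1
u_2(R vs A) = 1
u_2(S vs A) = 1
max payoff 5 at {P}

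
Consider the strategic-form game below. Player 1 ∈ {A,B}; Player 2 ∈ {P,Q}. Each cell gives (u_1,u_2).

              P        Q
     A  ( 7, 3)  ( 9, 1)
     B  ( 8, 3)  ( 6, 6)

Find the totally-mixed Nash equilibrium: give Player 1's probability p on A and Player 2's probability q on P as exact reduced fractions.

p=3/5, q=3/4

P1 indiff ⇒ q·7+(1-q)·9 = q·8+(1-q)·6 ⇒ q(-1) = (1-q)(-3) ⇒ q = 3/4
P2 indiff ⇒ p·3+(1-p)·3 = p·1+(1-p)·6 ⇒ p(2) = (1-p)(3) ⇒ p = 3/5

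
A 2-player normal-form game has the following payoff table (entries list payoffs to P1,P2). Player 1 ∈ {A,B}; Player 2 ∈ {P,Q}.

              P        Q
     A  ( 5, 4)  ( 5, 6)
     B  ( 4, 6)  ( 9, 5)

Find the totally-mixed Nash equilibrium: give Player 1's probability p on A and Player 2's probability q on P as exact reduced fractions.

P1 indiff ⇒ q·5+(1-q)·5 = q·4+(1-q)·9 ⇒ q(1) = (1-q)(4) ⇒ q = 4/5
P2 indiff ⇒ p·4+(1-p)·6 = p·6+(1-p)·5 ⇒ p(-2) = (1-p)(-1) ⇒ p = 1/3

(p,q) = (1/3, 4/5)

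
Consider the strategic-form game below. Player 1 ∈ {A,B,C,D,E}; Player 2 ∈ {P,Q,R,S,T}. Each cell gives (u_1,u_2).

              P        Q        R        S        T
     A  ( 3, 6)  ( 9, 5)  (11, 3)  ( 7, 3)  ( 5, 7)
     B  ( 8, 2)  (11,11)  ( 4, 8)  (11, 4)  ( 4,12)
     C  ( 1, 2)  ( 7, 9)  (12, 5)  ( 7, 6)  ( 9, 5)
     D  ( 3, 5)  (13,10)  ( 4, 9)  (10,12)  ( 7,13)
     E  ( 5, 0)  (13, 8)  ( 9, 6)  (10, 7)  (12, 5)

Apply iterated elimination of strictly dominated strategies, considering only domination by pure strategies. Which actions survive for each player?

Survivors P1:{B,D,E} P2:{Q,S,T}

P2 drop P (T beats it: A:7>6 B:12>2 C:5>2 D:13>5 E:5>0)
P2 drop R (Q beats it: A:5>3 B:11>8 C:9>5 D:10>9 E:8>6)
P1 drop A (D beats it: Q:13>9 S:10>7 T:7>5)
P1 drop C (E beats it: Q:13>7 S:10>7 T:12>9)
P1→{B,D,E} P2→{Q,S,T}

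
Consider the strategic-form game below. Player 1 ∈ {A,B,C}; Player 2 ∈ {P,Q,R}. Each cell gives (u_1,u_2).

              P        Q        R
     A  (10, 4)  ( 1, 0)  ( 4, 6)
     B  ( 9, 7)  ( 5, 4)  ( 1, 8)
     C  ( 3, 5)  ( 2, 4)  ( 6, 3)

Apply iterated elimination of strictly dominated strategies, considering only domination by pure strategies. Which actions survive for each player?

P2 drop Q (P beats it: A:4>0 B:7>4 C:5>4)
P1 drop B (A beats it: P:10>9 R:4>1)
P1→{A,C} P2→{P,R}

IESDS → P1:{A,C} P2:{P,R}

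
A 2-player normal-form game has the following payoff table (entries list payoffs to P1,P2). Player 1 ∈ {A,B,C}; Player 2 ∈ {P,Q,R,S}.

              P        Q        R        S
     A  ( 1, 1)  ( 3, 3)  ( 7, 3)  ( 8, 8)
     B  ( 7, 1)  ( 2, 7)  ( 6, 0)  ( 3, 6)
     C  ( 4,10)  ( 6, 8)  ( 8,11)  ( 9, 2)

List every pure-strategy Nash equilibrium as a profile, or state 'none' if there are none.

(A,P): not NE [P1→B gives 7>1; P2→S gives 8>1]
(A,Q): not NE [P1→C gives 6>3; P2→S gives 8>3]
(A,R): not NE [P1→C gives 8>7; P2→S gives 8>3]
(A,S): not NE [P1→C gives 9>8]
(B,P): not NE [P2→Q gives 7>1]
(B,Q): not NE [P1→C gives 6>2]
(B,R): not NE [P1→C gives 8>6; P2→Q gives 7>0]
(B,S): not NE [P1→C gives 9>3; P2→Q gives 7>6]
(C,P): not NE [P1→B gives 7>4; P2→R gives 11>10]
(C,Q): not NE [P2→R gives 11>8]
(C,R): NE
(C,S): not NE [P2→R gives 11>2]

PSNE = {(C,R)}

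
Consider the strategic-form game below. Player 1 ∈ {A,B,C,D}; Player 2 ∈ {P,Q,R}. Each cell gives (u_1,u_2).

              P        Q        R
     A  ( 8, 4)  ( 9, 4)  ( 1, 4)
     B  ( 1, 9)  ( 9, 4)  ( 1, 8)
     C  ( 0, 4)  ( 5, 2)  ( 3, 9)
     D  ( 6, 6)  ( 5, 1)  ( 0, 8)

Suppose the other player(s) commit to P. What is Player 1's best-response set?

argmax u_1 = {A}

u_1(A vs P) = 8
u_1(B vs P) = 1
u_1(C vs P) = 0
u_1(D vs P) = 6
max payoff 8 at {A}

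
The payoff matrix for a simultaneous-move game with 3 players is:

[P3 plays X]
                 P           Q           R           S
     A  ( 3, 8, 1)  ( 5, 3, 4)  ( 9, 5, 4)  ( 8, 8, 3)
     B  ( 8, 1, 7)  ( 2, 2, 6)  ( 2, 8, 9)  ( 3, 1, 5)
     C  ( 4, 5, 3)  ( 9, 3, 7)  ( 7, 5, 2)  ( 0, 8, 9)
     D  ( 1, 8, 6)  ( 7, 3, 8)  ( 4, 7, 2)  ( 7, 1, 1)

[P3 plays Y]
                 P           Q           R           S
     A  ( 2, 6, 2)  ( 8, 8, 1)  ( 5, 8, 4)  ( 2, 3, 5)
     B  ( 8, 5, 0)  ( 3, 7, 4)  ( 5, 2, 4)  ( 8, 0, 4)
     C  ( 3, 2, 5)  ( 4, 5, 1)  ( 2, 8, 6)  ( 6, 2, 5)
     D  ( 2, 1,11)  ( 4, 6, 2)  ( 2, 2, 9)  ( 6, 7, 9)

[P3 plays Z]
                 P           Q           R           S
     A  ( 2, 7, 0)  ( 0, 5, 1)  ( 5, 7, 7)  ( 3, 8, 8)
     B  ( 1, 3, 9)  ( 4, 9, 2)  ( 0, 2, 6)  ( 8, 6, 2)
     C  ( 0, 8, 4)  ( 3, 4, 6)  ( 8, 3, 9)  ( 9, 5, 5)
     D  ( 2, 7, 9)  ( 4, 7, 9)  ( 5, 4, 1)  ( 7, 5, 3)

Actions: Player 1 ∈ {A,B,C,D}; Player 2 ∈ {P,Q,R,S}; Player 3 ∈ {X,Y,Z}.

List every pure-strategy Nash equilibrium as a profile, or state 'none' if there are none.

Nash profiles: (D,Q,Z)

(A,P,X): not NE [P1→B gives 8>3; P3→Y gives 2>1]
(A,P,Y): not NE [P1→B gives 8>2; P2→R gives 8>6]
(A,P,Z): not NE [P2→S gives 8>7; P3→Y gives 2>0]
(A,Q,X): not NE [P1→C gives 9>5; P2→S gives 8>3]
(A,Q,Y): not NE [P3→X gives 4>1]
(A,Q,Z): not NE [P1→D gives 4>0; P2→S gives 8>5; P3→X gives 4>1]
(A,R,X): not NE [P2→S gives 8>5; P3→Z gives 7>4]
(A,R,Y): not NE [P3→Z gives 7>4]
(A,R,Z): not NE [P1→C gives 8>5; P2→S gives 8>7]
(A,S,X): not NE [P3→Z gives 8>3]
(A,S,Y): not NE [P1→B gives 8>2; P2→R gives 8>3; P3→Z gives 8>5]
(A,S,Z): not NE [P1→C gives 9>3]
(B,P,X): not NE [P2→R gives 8>1; P3→Z gives 9>7]
(B,P,Y): not NE [P2→Q gives 7>5; P3→Z gives 9>0]
(B,P,Z): not NE [P1→D gives 2>1; P2→Q gives 9>3]
(B,Q,X): not NE [P1→C gives 9>2; P2→R gives 8>2]
(B,Q,Y): not NE [P1→A gives 8>3; P3→X gives 6>4]
(B,Q,Z): not NE [P3→X gives 6>2]
(B,R,X): not NE [P1→A gives 9>2]
(B,R,Y): not NE [P2→Q gives 7>2; P3→X gives 9>4]
(B,R,Z): not NE [P1→C gives 8>0; P2→Q gives 9>2; P3→X gives 9>6]
(B,S,X): not NE [P1→A gives 8>3; P2→R gives 8>1]
(B,S,Y): not NE [P2→Q gives 7>0; P3→X gives 5>4]
(B,S,Z): not NE [P1→C gives 9>8; P2→Q gives 9>6; P3→X gives 5>2]
(C,P,X): not NE [P1→B gives 8>4; P2→S gives 8>5; P3→Y gives 5>3]
(C,P,Y): not NE [P1→B gives 8>3; P2→R gives 8>2]
(C,P,Z): not NE [P1→D gives 2>0; P3→Y gives 5>4]
(C,Q,X): not NE [P2→S gives 8>3]
(C,Q,Y): not NE [P1→A gives 8>4; P2→R gives 8>5; P3→X gives 7>1]
(C,Q,Z): not NE [P1→D gives 4>3; P2→P gives 8>4; P3→X gives 7>6]
(C,R,X): not NE [P1→A gives 9>7; P2→S gives 8>5; P3→Z gives 9>2]
(C,R,Y): not NE [P1→B gives 5>2; P3→Z gives 9>6]
(C,R,Z): not NE [P2→P gives 8>3]
(C,S,X): not NE [P1→A gives 8>0]
(C,S,Y): not NE [P1→B gives 8>6; P2→R gives 8>2; P3→X gives 9>5]
(C,S,Z): not NE [P2→P gives 8>5; P3→X gives 9>5]
(D,P,X): not NE [P1→B gives 8>1; P3→Y gives 11>6]
(D,P,Y): not NE [P1→B gives 8>2; P2→S gives 7>1]
(D,P,Z): not NE [P3→Y gives 11>9]
(D,Q,X): not NE [P1→C gives 9>7; P2→P gives 8>3; P3→Z gives 9>8]
(D,Q,Y): not NE [P1→A gives 8>4; P2→S gives 7>6; P3→Z gives 9>2]
(D,Q,Z): NE
(D,R,X): not NE [P1→A gives 9>4; P2→P gives 8>7; P3→Y gives 9>2]
(D,R,Y): not NE [P1→B gives 5>2; P2→S gives 7>2]
(D,R,Z): not NE [P1→C gives 8>5; P2→Q gives 7>4; P3→Y gives 9>1]
(D,S,X): not NE [P1→A gives 8>7; P2→P gives 8>1; P3→Y gives 9>1]
(D,S,Y): not NE [P1→B gives 8>6]
(D,S,Z): not NE [P1→C gives 9>7; P2→Q gives 7>5; P3→Y gives 9>3]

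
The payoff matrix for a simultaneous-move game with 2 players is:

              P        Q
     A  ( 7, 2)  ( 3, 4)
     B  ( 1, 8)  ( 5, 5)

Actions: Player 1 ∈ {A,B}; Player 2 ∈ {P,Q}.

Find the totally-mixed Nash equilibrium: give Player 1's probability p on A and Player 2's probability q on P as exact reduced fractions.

P1 indiff ⇒ q·7+(1-q)·3 = q·1+(1-q)·5 ⇒ q(6) = (1-q)(2) ⇒ q = 1/4
P2 indiff ⇒ p·2+(1-p)·8 = p·4+(1-p)·5 ⇒ p(-2) = (1-p)(-3) ⇒ p = 3/5

P1 mixes 3/5 on A; P2 mixes 1/4 on P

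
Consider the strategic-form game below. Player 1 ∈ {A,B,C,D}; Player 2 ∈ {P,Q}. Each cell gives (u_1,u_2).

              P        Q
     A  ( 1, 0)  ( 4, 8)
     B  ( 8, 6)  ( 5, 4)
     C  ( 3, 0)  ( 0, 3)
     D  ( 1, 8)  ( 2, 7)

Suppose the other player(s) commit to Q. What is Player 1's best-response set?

BR_1 = {B}

u_1(A vs Q) = 4
u_1(B vs Q) = 5
u_1(C vs Q) = 0
u_1(D vs Q) = 2
max payoff 5 at {B}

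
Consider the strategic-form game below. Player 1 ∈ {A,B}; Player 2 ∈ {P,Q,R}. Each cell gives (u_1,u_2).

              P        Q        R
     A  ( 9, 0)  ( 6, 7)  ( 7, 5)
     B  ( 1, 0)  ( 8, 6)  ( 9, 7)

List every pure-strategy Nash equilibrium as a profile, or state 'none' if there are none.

(A,P): not NE [P2→Q gives 7>0]
(A,Q): not NE [P1→B gives 8>6]
(A,R): not NE [P1→B gives 9>7; P2→Q gives 7>5]
(B,P): not NE [P1→A gives 9>1; P2→R gives 7>0]
(B,Q): not NE [P2→R gives 7>6]
(B,R): NE

NE set: (B,R)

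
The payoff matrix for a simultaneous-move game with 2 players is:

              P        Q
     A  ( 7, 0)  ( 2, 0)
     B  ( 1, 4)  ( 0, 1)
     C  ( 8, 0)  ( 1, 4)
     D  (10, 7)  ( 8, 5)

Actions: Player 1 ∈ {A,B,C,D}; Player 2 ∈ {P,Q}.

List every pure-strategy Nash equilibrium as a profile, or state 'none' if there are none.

NE set: (D,P)

(A,P): not NE [P1→D gives 10>7]
(A,Q): not NE [P1→D gives 8>2]
(B,P): not NE [P1→D gives 10>1]
(B,Q): not NE [P1→D gives 8>0; P2→P gives 4>1]
(C,P): not NE [P1→D gives 10>8; P2→Q gives 4>0]
(C,Q): not NE [P1→D gives 8>1]
(D,P): NE
(D,Q): not NE [P2→P gives 7>5]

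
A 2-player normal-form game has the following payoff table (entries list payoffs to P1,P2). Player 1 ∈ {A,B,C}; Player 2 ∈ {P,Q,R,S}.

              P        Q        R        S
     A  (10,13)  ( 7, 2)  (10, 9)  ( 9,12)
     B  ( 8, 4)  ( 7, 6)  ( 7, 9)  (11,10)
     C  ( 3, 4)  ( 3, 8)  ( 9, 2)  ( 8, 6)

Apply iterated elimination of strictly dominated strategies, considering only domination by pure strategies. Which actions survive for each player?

P1 drop C (A beats it: P:10>3 Q:7>3 R:10>9 S:9>8)
P2 drop Q (R beats it: A:9>2 B:9>6)
P2 drop R (S beats it: A:12>9 B:10>9)
P1→{A,B} P2→{P,S}

IESDS → P1:{A,B} P2:{P,S}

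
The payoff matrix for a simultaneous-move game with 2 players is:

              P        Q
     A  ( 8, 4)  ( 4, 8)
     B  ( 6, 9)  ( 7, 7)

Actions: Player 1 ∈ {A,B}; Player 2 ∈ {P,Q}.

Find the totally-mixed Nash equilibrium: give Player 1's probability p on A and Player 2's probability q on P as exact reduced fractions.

P1 mixes 1/3 on A; P2 mixes 3/5 on P

P1 indiff ⇒ q·8+(1-q)·4 = q·6+(1-q)·7 ⇒ q(2) = (1-q)(3) ⇒ q = 3/5
P2 indiff ⇒ p·4+(1-p)·9 = p·8+(1-p)·7 ⇒ p(-4) = (1-p)(-2) ⇒ p = 1/3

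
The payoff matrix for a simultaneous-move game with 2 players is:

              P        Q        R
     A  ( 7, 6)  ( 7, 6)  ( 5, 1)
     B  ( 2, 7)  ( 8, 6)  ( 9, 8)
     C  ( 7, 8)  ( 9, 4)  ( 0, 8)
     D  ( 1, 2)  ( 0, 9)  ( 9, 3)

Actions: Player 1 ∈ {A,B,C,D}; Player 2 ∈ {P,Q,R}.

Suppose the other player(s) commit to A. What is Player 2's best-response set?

argmax u_2 = {P,Q}

u_2(P vs A) = 6
u_2(Q vs A) = 6
u_2(R vs A) = 1
max payoff 6 at {P,Q}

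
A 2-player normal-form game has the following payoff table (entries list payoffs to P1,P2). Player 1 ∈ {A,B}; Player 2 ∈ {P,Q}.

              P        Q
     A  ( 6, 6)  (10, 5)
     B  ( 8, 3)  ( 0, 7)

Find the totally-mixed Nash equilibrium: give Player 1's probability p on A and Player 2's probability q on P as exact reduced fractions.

P1 indiff ⇒ q·6+(1-q)·10 = q·8+(1-q)·0 ⇒ q(-2) = (1-q)(-10) ⇒ q = 5/6
P2 indiff ⇒ p·6+(1-p)·3 = p·5+(1-p)·7 ⇒ p(1) = (1-p)(4) ⇒ p = 4/5

P1 mixes 4/5 on A; P2 mixes 5/6 on P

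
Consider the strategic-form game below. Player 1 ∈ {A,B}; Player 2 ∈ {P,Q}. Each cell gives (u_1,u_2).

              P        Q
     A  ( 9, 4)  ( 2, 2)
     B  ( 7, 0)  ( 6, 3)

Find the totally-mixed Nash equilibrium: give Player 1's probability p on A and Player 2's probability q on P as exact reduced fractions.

P1 mixes 3/5 on A; P2 mixes 2/3 on P

P1 indiff ⇒ q·9+(1-q)·2 = q·7+(1-q)·6 ⇒ q(2) = (1-q)(4) ⇒ q = 2/3
P2 indiff ⇒ p·4+(1-p)·0 = p·2+(1-p)·3 ⇒ p(2) = (1-p)(3) ⇒ p = 3/5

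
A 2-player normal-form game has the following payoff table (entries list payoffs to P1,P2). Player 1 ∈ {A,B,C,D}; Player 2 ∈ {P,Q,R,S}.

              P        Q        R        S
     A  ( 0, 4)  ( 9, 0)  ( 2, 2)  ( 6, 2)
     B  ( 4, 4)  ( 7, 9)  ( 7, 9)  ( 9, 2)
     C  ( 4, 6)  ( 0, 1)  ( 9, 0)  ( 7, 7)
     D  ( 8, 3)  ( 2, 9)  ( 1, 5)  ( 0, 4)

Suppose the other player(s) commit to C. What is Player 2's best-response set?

P2 best: {S}

u_2(P vs C) = 6
u_2(Q vs C) = 1
u_2(R vs C) = 0
u_2(S vs C) = 7
max payoff 7 at {S}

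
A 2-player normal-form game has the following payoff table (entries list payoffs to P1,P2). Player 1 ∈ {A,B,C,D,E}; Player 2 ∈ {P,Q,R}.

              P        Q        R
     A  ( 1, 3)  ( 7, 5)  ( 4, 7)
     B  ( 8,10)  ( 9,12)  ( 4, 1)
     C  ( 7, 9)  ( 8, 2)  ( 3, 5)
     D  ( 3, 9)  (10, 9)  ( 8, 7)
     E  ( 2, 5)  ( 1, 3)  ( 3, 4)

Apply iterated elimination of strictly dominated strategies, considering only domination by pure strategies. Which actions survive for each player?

Survivors P1:{B,D} P2:{P,Q}

P1 drop A (D beats it: P:3>1 Q:10>7 R:8>4)
P1 drop C (B beats it: P:8>7 Q:9>8 R:4>3)
P1 drop E (B beats it: P:8>2 Q:9>1 R:4>3)
P2 drop R (P beats it: B:10>1 D:9>7)
P1→{B,D} P2→{P,Q}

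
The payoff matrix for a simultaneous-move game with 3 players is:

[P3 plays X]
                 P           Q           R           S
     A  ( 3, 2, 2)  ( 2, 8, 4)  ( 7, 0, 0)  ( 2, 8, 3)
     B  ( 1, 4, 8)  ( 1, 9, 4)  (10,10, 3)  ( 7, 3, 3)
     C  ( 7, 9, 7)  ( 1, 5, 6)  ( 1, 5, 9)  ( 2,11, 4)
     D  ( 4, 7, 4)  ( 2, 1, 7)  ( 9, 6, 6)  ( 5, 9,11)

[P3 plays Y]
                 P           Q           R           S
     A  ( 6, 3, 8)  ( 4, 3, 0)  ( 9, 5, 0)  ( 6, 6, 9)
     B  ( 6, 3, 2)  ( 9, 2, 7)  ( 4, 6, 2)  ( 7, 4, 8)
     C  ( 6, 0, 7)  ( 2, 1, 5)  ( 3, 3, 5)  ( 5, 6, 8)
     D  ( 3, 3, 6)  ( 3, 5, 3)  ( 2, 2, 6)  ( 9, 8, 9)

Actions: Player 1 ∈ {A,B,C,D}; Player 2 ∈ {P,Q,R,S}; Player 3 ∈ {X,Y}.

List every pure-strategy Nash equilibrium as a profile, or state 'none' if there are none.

NE set: (A,Q,X), (B,R,X)

(A,P,X): not NE [P1→C gives 7>3; P2→S gives 8>2; P3→Y gives 8>2]
(A,P,Y): not NE [P2→S gives 6>3]
(A,Q,X): NE
(A,Q,Y): not NE [P1→B gives 9>4; P2→S gives 6>3; P3→X gives 4>0]
(A,R,X): not NE [P1→B gives 10>7; P2→S gives 8>0]
(A,R,Y): not NE [P2→S gives 6>5]
(A,S,X): not NE [P1→B gives 7>2; P3→Y gives 9>3]
(A,S,Y): not NE [P1→D gives 9>6]
(B,P,X): not NE [P1→C gives 7>1; P2→R gives 10>4]
(B,P,Y): not NE [P2→R gives 6>3; P3→X gives 8>2]
(B,Q,X): not NE [P1→D gives 2>1; P2→R gives 10>9; P3→Y gives 7>4]
(B,Q,Y): not NE [P2→R gives 6>2]
(B,R,X): NE
(B,R,Y): not NE [P1→A gives 9>4; P3→X gives 3>2]
(B,S,X): not NE [P2→R gives 10>3; P3→Y gives 8>3]
(B,S,Y): not NE [P1→D gives 9>7; P2→R gives 6>4]
(C,P,X): not NE [P2→S gives 11>9]
(C,P,Y): not NE [P2→S gives 6>0]
(C,Q,X): not NE [P1→D gives 2>1; P2→S gives 11>5]
(C,Q,Y): not NE [P1→B gives 9>2; P2→S gives 6>1; P3→X gives 6>5]
(C,R,X): not NE [P1→B gives 10>1; P2→S gives 11>5]
(C,R,Y): not NE [P1→A gives 9>3; P2→S gives 6>3; P3→X gives 9>5]
(C,S,X): not NE [P1→B gives 7>2; P3→Y gives 8>4]
(C,S,Y): not NE [P1→D gives 9>5]
(D,P,X): not NE [P1→C gives 7>4; P2→S gives 9>7; P3→Y gives 6>4]
(D,P,Y): not NE [P1→C gives 6>3; P2→S gives 8>3]
(D,Q,X): not NE [P2→S gives 9>1]
(D,Q,Y): not NE [P1→B gives 9>3; P2→S gives 8>5; P3→X gives 7>3]
(D,R,X): not NE [P1→B gives 10>9; P2→S gives 9>6]
(D,R,Y): not NE [P1→A gives 9>2; P2→S gives 8>2]
(D,S,X): not NE [P1→B gives 7>5]
(D,S,Y): not NE [P3→X gives 11>9]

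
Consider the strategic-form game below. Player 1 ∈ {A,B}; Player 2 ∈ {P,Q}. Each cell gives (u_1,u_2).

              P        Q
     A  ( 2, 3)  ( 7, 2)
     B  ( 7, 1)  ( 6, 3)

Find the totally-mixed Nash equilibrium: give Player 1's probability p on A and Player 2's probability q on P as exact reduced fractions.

P1 indiff ⇒ q·2+(1-q)·7 = q·7+(1-q)·6 ⇒ q(-5) = (1-q)(-1) ⇒ q = 1/6
P2 indiff ⇒ p·3+(1-p)·1 = p·2+(1-p)·3 ⇒ p(1) = (1-p)(2) ⇒ p = 2/3

p=2/3, q=1/6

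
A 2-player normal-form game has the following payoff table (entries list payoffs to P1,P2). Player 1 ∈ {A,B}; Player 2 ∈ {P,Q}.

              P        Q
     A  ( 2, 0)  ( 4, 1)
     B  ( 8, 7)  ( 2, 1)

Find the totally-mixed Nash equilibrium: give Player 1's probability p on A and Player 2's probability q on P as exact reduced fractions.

P1 indiff ⇒ q·2+(1-q)·4 = q·8+(1-q)·2 ⇒ q(-6) = (1-q)(-2) ⇒ q = 1/4
P2 indiff ⇒ p·0+(1-p)·7 = p·1+(1-p)·1 ⇒ p(-1) = (1-p)(-6) ⇒ p = 6/7

P1 mixes 6/7 on A; P2 mixes 1/4 on P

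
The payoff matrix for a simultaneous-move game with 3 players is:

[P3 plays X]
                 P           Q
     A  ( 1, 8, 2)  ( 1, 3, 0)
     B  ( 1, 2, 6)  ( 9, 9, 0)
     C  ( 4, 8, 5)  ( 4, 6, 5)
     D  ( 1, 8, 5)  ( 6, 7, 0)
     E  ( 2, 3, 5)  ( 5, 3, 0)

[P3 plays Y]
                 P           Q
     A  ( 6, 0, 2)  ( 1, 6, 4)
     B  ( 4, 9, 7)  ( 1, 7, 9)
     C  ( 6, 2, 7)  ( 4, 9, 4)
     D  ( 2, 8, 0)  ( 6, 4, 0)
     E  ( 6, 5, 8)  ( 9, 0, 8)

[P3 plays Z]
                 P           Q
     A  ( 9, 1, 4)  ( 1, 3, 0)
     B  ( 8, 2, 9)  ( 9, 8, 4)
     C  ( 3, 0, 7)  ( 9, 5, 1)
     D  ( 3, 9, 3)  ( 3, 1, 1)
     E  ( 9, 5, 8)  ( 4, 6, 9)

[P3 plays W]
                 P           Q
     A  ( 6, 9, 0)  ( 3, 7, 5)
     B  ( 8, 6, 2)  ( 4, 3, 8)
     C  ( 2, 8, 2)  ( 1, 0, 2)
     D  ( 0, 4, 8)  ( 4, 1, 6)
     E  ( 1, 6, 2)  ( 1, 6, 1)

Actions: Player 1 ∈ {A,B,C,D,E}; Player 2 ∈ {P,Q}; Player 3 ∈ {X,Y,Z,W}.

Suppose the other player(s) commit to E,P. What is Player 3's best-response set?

P3 best: {Y,Z}

u_3(X vs E,P) = 5
u_3(Y vs E,P) = 8
u_3(Z vs E,P) = 8
u_3(W vs E,P) = 2
max payoff 8 at {Y,Z}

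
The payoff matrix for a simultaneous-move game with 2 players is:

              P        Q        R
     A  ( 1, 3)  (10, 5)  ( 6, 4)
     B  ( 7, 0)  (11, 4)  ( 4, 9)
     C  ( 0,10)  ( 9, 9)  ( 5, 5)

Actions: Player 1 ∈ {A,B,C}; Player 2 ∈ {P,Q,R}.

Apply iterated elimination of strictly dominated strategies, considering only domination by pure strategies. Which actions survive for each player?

Survivors P1:{A,B} P2:{Q,R}

P1 drop C (A beats it: P:1>0 Q:10>9 R:6>5)
P2 drop P (Q beats it: A:5>3 B:4>0)
P1→{A,B} P2→{Q,R}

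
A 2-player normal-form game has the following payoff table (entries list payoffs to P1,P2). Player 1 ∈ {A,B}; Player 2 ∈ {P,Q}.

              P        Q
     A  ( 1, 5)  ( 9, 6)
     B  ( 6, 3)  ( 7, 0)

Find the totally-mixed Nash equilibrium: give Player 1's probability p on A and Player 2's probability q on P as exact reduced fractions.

(p,q) = (3/4, 2/7)

P1 indiff ⇒ q·1+(1-q)·9 = q·6+(1-q)·7 ⇒ q(-5) = (1-q)(-2) ⇒ q = 2/7
P2 indiff ⇒ p·5+(1-p)·3 = p·6+(1-p)·0 ⇒ p(-1) = (1-p)(-3) ⇒ p = 3/4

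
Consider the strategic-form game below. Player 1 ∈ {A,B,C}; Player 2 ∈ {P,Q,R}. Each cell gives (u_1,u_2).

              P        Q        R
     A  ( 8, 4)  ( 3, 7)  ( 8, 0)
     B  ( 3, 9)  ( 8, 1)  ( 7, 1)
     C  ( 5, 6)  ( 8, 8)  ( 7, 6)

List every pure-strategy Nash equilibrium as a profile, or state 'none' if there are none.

NE set: (C,Q)

(A,P): not NE [P2→Q gives 7>4]
(A,Q): not NE [P1→C gives 8>3]
(A,R): not NE [P2→Q gives 7>0]
(B,P): not NE [P1→A gives 8>3]
(B,Q): not NE [P2→P gives 9>1]
(B,R): not NE [P1→A gives 8>7; P2→P gives 9>1]
(C,P): not NE [P1→A gives 8>5; P2→Q gives 8>6]
(C,Q): NE
(C,R): not NE [P1→A gives 8>7; P2→Q gives 8>6]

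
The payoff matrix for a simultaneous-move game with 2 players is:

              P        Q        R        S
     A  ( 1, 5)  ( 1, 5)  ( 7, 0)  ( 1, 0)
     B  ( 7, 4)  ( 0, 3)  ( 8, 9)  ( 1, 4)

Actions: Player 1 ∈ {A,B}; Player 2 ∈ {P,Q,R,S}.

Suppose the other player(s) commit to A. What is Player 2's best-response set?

u_2(P vs A) = 5
u_2(Q vs A) = 5
u_2(R vs A) = 0
u_2(S vs A) = 0
max payoff 5 at {P,Q}

BR_2 = {P,Q}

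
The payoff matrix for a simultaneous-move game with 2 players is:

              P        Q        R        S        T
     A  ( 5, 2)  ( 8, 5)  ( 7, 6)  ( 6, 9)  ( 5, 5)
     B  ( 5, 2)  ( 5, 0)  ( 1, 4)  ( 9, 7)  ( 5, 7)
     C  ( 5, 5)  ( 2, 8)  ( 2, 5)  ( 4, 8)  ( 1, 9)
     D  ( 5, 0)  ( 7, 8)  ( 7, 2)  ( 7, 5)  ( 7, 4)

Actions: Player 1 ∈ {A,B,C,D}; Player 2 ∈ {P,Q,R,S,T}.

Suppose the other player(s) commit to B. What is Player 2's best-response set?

u_2(P vs B) = 2
u_2(Q vs B) = 0
u_2(R vs B) = 4
u_2(S vs B) = 7
u_2(T vs B) = 7
max payoff 7 at {S,T}

P2 best: {S,T}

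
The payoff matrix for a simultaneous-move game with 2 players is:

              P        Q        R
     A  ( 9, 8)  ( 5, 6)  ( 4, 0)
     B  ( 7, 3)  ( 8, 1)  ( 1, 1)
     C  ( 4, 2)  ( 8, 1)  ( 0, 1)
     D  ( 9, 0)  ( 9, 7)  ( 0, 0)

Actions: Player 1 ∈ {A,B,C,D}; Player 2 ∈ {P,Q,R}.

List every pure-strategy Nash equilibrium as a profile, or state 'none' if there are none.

NE set: (A,P), (D,Q)

(A,P): NE
(A,Q): not NE [P1→D gives 9>5; P2→P gives 8>6]
(A,R): not NE [P2→P gives 8>0]
(B,P): not NE [P1→D gives 9>7]
(B,Q): not NE [P1→D gives 9>8; P2→P gives 3>1]
(B,R): not NE [P1→A gives 4>1; P2→P gives 3>1]
(C,P): not NE [P1→D gives 9>4]
(C,Q): not NE [P1→D gives 9>8; P2→P gives 2>1]
(C,R): not NE [P1→A gives 4>0; P2→P gives 2>1]
(D,P): not NE [P2→Q gives 7>0]
(D,Q): NE
(D,R): not NE [P1→A gives 4>0; P2→Q gives 7>0]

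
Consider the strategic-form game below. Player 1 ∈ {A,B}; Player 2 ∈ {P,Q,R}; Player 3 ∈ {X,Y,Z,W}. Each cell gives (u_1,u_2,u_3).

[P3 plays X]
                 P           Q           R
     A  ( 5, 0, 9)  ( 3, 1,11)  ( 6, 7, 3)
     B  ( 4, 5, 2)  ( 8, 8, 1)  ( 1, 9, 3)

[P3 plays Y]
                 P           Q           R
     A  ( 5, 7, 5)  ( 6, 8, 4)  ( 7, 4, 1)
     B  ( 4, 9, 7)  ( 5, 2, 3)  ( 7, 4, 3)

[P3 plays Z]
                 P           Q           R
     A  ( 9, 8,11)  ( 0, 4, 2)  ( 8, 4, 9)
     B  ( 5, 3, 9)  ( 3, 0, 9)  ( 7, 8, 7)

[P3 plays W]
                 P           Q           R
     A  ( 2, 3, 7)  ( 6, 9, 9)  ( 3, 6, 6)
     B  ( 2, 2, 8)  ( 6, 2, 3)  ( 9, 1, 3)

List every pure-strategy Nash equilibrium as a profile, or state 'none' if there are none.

(A,P,X): not NE [P2→R gives 7>0; P3→Z gives 11>9]
(A,P,Y): not NE [P2→Q gives 8>7; P3→Z gives 11>5]
(A,P,Z): NE
(A,P,W): not NE [P2→Q gives 9>3; P3→Z gives 11>7]
(A,Q,X): not NE [P1→B gives 8>3; P2→R gives 7>1]
(A,Q,Y): not NE [P3→X gives 11>4]
(A,Q,Z): not NE [P1→B gives 3>0; P2→P gives 8>4; P3→X gives 11>2]
(A,Q,W): not NE [P3→X gives 11>9]
(A,R,X): not NE [P3→Z gives 9>3]
(A,R,Y): not NE [P2→Q gives 8>4; P3→Z gives 9>1]
(A,R,Z): not NE [P2→P gives 8>4]
(A,R,W): not NE [P1→B gives 9>3; P2→Q gives 9>6; P3→Z gives 9>6]
(B,P,X): not NE [P1→A gives 5>4; P2→R gives 9>5; P3→Z gives 9>2]
(B,P,Y): not NE [P1→A gives 5>4; P3→Z gives 9>7]
(B,P,Z): not NE [P1→A gives 9>5; P2→R gives 8>3]
(B,P,W): not NE [P3→Z gives 9>8]
(B,Q,X): not NE [P2→R gives 9>8; P3→Z gives 9>1]
(B,Q,Y): not NE [P1→A gives 6>5; P2→P gives 9>2; P3→Z gives 9>3]
(B,Q,Z): not NE [P2→R gives 8>0]
(B,Q,W): not NE [P3→Z gives 9>3]
(B,R,X): not NE [P1→A gives 6>1; P3→Z gives 7>3]
(B,R,Y): not NE [P2→P gives 9>4; P3→Z gives 7>3]
(B,R,Z): not NE [P1→A gives 8>7]
(B,R,W): not NE [P2→Q gives 2>1; P3→Z gives 7>3]

PSNE = {(A,P,Z)}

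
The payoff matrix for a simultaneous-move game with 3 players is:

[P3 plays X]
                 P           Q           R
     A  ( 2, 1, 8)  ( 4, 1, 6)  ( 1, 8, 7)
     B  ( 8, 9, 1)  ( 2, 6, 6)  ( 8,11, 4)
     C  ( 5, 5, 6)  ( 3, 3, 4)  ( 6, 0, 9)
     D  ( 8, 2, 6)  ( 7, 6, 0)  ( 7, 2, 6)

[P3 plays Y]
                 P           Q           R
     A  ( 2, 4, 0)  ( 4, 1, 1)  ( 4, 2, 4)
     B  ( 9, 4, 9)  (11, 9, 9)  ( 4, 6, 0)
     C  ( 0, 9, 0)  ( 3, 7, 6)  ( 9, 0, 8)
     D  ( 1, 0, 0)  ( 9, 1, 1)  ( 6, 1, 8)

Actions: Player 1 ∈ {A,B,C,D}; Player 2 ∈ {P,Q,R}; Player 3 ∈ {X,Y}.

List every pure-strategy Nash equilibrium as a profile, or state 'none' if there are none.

(A,P,X): not NE [P1→D gives 8>2; P2→R gives 8>1]
(A,P,Y): not NE [P1→B gives 9>2; P3→X gives 8>0]
(A,Q,X): not NE [P1→D gives 7>4; P2→R gives 8>1]
(A,Q,Y): not NE [P1→B gives 11>4; P2→P gives 4>1; P3→X gives 6>1]
(A,R,X): not NE [P1→B gives 8>1]
(A,R,Y): not NE [P1→C gives 9>4; P2→P gives 4>2; P3→X gives 7>4]
(B,P,X): not NE [P2→R gives 11>9; P3→Y gives 9>1]
(B,P,Y): not NE [P2→Q gives 9>4]
(B,Q,X): not NE [P1→D gives 7>2; P2→R gives 11>6; P3→Y gives 9>6]
(B,Q,Y): NE
(B,R,X): NE
(B,R,Y): not NE [P1→C gives 9>4; P2→Q gives 9>6; P3→X gives 4>0]
(C,P,X): not NE [P1→D gives 8>5]
(C,P,Y): not NE [P1→B gives 9>0; P3→X gives 6>0]
(C,Q,X): not NE [P1→D gives 7>3; P2→P gives 5>3; P3→Y gives 6>4]
(C,Q,Y): not NE [P1→B gives 11>3; P2→P gives 9>7]
(C,R,X): not NE [P1→B gives 8>6; P2→P gives 5>0]
(C,R,Y): not NE [P2→P gives 9>0; P3→X gives 9>8]
(D,P,X): not NE [P2→Q gives 6>2]
(D,P,Y): not NE [P1→B gives 9>1; P2→R gives 1>0; P3→X gives 6>0]
(D,Q,X): not NE [P3→Y gives 1>0]
(D,Q,Y): not NE [P1→B gives 11>9]
(D,R,X): not NE [P1→B gives 8>7; P2→Q gives 6>2; P3→Y gives 8>6]
(D,R,Y): not NE [P1→C gives 9>6]

PSNE = {(B,Q,Y), (B,R,X)}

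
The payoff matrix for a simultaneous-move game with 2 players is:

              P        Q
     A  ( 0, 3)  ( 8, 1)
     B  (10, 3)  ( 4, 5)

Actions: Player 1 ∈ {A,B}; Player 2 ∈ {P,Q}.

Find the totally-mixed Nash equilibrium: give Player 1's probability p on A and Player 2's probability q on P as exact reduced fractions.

P1 mixes 1/2 on A; P2 mixes 2/7 on P

P1 indiff ⇒ q·0+(1-q)·8 = q·10+(1-q)·4 ⇒ q(-10) = (1-q)(-4) ⇒ q = 2/7
P2 indiff ⇒ p·3+(1-p)·3 = p·1+(1-p)·5 ⇒ p(2) = (1-p)(2) ⇒ p = 1/2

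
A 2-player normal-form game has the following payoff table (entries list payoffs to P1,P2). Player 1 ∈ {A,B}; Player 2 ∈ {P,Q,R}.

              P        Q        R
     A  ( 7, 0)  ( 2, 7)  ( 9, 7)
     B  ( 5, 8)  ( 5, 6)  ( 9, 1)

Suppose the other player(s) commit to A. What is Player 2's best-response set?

BR_2 = {Q,R}

u_2(P vs A) = 0
u_2(Q vs A) = 7
u_2(R vs A) = 7
max payoff 7 at {Q,R}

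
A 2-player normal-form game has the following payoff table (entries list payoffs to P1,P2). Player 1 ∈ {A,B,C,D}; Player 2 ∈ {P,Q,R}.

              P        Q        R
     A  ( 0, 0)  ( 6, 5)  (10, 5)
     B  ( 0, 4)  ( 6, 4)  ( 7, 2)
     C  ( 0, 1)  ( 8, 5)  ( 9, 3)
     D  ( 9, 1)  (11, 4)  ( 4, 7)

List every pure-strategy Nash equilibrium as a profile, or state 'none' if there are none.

PSNE = {(A,R)}

(A,P): not NE [P1→D gives 9>0; P2→R gives 5>0]
(A,Q): not NE [P1→D gives 11>6]
(A,R): NE
(B,P): not NE [P1→D gives 9>0]
(B,Q): not NE [P1→D gives 11>6]
(B,R): not NE [P1→A gives 10>7; P2→Q gives 4>2]
(C,P): not NE [P1→D gives 9>0; P2→Q gives 5>1]
(C,Q): not NE [P1→D gives 11>8]
(C,R): not NE [P1→A gives 10>9; P2→Q gives 5>3]
(D,P): not NE [P2→R gives 7>1]
(D,Q): not NE [P2→R gives 7>4]
(D,R): not NE [P1→A gives 10>4]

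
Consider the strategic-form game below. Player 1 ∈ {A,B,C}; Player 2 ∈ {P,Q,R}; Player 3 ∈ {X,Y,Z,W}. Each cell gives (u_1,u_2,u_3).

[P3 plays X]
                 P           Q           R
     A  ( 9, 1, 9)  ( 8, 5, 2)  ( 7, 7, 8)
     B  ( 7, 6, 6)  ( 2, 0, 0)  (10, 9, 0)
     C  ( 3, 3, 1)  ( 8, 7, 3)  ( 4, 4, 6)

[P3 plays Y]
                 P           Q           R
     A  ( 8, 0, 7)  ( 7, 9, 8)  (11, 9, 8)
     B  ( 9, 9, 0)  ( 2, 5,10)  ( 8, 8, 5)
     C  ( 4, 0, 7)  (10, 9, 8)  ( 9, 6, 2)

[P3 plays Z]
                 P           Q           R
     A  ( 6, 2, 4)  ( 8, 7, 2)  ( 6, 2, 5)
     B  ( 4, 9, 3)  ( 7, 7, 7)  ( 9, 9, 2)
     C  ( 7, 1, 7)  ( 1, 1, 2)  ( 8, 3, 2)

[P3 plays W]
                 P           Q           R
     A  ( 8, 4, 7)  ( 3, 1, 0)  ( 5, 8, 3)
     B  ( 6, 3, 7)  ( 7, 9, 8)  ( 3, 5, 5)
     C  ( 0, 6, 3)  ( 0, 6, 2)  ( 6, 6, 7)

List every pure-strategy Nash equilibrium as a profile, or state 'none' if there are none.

PSNE = {(A,R,Y), (C,Q,Y), (C,R,W)}

(A,P,X): not NE [P2→R gives 7>1]
(A,P,Y): not NE [P1→B gives 9>8; P2→R gives 9>0; P3→X gives 9>7]
(A,P,Z): not NE [P1→C gives 7>6; P2→Q gives 7>2; P3→X gives 9>4]
(A,P,W): not NE [P2→R gives 8>4; P3→X gives 9>7]
(A,Q,X): not NE [P2→R gives 7>5; P3→Y gives 8>2]
(A,Q,Y): not NE [P1→C gives 10>7]
(A,Q,Z): not NE [P3→Y gives 8>2]
(A,Q,W): not NE [P1→B gives 7>3; P2→R gives 8>1; P3→Y gives 8>0]
(A,R,X): not NE [P1→B gives 10>7]
(A,R,Y): NE
(A,R,Z): not NE [P1→B gives 9>6; P2→Q gives 7>2; P3→Y gives 8>5]
(A,R,W): not NE [P1→C gives 6>5; P3→Y gives 8>3]
(B,P,X): not NE [P1→A gives 9>7; P2→R gives 9>6; P3→W gives 7>6]
(B,P,Y): not NE [P3→W gives 7>0]
(B,P,Z): not NE [P1→C gives 7>4; P3→W gives 7>3]
(B,P,W): not NE [P1→A gives 8>6; P2→Q gives 9>3]
(B,Q,X): not NE [P1→C gives 8>2; P2→R gives 9>0; P3→Y gives 10>0]
(B,Q,Y): not NE [P1→C gives 10>2; P2→P gives 9>5]
(B,Q,Z): not NE [P1→A gives 8>7; P2→R gives 9>7; P3→Y gives 10>7]
(B,Q,W): not NE [P3→Y gives 10>8]
(B,R,X): not NE [P3→W gives 5>0]
(B,R,Y): not NE [P1→A gives 11>8; P2→P gives 9>8]
(B,R,Z): not NE [P3→W gives 5>2]
(B,R,W): not NE [P1→C gives 6>3; P2→Q gives 9>5]
(C,P,X): not NE [P1→A gives 9>3; P2→Q gives 7>3; P3→Z gives 7>1]
(C,P,Y): not NE [P1→B gives 9>4; P2→Q gives 9>0]
(C,P,Z): not NE [P2→R gives 3>1]
(C,P,W): not NE [P1→A gives 8>0; P3→Z gives 7>3]
(C,Q,X): not NE [P3→Y gives 8>3]
(C,Q,Y): NE
(C,Q,Z): not NE [P1→A gives 8>1; P2→R gives 3>1; P3→Y gives 8>2]
(C,Q,W): not NE [P1→B gives 7>0; P3→Y gives 8>2]
(C,R,X): not NE [P1→B gives 10>4; P2→Q gives 7>4; P3→W gives 7>6]
(C,R,Y): not NE [P1→A gives 11>9; P2→Q gives 9>6; P3→W gives 7>2]
(C,R,Z): not NE [P1→B gives 9>8; P3→W gives 7>2]
(C,R,W): NE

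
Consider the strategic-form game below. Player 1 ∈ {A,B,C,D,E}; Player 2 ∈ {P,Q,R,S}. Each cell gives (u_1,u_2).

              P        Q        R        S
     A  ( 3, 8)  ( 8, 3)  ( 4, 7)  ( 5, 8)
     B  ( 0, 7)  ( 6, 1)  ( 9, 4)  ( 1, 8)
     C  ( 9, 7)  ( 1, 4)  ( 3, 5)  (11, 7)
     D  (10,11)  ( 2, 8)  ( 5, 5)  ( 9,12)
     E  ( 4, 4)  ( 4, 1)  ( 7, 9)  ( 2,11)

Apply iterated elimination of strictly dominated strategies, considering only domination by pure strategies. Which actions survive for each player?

P2 drop Q (P beats it: A:8>3 B:7>1 C:7>4 D:11>8 E:4>1)
P1 drop A (D beats it: P:10>3 R:5>4 S:9>5)
P2 drop R (S beats it: B:8>4 C:7>5 D:12>5 E:11>9)
P1 drop B (C beats it: P:9>0 S:11>1)
P1 drop E (C beats it: P:9>4 S:11>2)
P1→{C,D} P2→{P,S}

Remaining: P1:{C,D} P2:{P,S}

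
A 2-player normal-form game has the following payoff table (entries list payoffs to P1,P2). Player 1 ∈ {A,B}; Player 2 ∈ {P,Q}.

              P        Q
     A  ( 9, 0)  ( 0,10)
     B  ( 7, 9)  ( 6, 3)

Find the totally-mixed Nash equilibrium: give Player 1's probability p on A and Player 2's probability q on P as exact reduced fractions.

(p,q) = (3/8, 3/4)

P1 indiff ⇒ q·9+(1-q)·0 = q·7+(1-q)·6 ⇒ q(2) = (1-q)(6) ⇒ q = 3/4
P2 indiff ⇒ p·0+(1-p)·9 = p·10+(1-p)·3 ⇒ p(-10) = (1-p)(-6) ⇒ p = 3/8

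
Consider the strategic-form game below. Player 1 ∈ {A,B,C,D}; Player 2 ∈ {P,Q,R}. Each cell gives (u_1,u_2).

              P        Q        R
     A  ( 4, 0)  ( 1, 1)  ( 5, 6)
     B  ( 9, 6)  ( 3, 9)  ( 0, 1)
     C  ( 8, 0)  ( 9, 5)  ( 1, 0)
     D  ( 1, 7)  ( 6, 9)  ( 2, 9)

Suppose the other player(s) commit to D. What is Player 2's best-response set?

u_2(P vs D) = 7
u_2(Q vs D) = 9
u_2(R vs D) = 9
max payoff 9 at {Q,R}

BR_2 = {Q,R}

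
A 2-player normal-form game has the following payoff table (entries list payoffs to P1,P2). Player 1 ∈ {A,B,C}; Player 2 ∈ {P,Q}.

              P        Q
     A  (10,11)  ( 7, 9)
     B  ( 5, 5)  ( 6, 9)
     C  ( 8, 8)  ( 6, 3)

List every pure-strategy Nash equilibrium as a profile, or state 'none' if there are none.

Nash profiles: (A,P)

(A,P): NE
(A,Q): not NE [P2→P gives 11>9]
(B,P): not NE [P1→A gives 10>5; P2→Q gives 9>5]
(B,Q): not NE [P1→A gives 7>6]
(C,P): not NE [P1→A gives 10>8]
(C,Q): not NE [P1→A gives 7>6; P2→P gives 8>3]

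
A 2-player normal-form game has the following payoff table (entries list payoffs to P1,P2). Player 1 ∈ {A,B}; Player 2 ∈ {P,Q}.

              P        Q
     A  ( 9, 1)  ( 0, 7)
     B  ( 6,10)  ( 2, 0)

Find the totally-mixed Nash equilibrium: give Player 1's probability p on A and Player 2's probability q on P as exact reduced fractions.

(p,q) = (5/8, 2/5)

P1 indiff ⇒ q·9+(1-q)·0 = q·6+(1-q)·2 ⇒ q(3) = (1-q)(2) ⇒ q = 2/5
P2 indiff ⇒ p·1+(1-p)·10 = p·7+(1-p)·0 ⇒ p(-6) = (1-p)(-10) ⇒ p = 5/8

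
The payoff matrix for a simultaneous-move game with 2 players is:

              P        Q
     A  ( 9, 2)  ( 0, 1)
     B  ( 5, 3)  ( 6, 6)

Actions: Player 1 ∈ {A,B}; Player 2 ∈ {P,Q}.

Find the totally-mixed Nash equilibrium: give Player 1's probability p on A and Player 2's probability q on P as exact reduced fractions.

P1 mixes 3/4 on A; P2 mixes 3/5 on P

P1 indiff ⇒ q·9+(1-q)·0 = q·5+(1-q)·6 ⇒ q(4) = (1-q)(6) ⇒ q = 3/5
P2 indiff ⇒ p·2+(1-p)·3 = p·1+(1-p)·6 ⇒ p(1) = (1-p)(3) ⇒ p = 3/4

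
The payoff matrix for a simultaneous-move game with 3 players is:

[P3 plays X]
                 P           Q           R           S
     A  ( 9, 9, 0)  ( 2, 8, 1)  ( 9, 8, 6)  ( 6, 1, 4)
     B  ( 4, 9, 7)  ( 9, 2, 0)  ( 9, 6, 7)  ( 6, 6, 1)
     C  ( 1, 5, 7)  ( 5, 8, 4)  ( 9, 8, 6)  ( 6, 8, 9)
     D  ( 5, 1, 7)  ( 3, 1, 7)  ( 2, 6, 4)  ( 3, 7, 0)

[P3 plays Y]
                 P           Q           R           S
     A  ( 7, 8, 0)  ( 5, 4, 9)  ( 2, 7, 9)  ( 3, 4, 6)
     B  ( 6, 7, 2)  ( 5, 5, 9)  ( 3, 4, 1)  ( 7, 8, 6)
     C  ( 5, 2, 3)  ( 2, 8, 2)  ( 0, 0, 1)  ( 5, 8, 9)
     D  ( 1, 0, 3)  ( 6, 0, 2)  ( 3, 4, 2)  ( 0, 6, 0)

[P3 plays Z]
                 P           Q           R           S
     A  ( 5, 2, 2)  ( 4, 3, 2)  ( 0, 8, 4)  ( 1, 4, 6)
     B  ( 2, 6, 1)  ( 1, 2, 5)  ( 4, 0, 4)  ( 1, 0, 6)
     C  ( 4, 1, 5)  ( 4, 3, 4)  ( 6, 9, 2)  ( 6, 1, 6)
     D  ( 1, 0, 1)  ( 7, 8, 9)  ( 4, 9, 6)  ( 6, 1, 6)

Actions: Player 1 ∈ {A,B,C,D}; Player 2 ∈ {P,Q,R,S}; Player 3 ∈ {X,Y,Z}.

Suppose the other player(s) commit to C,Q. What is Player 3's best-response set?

u_3(X vs C,Q) = 4
u_3(Y vs C,Q) = 2
u_3(Z vs C,Q) = 4
max payoff 4 at {X,Z}

BR_3 = {X,Z}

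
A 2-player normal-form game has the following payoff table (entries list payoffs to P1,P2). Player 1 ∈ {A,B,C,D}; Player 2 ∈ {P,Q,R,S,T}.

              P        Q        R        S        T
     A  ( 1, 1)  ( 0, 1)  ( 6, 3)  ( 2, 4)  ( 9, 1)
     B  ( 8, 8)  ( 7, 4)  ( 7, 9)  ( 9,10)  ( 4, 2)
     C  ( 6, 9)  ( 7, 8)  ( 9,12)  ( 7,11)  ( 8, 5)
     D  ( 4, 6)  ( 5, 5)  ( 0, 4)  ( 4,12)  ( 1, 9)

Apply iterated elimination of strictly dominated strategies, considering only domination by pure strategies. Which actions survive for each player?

P1 drop D (B beats it: P:8>4 Q:7>5 R:7>0 S:9>4 T:4>1)
P2 drop P (R beats it: A:3>1 B:9>8 C:12>9)
P2 drop Q (R beats it: A:3>1 B:9>4 C:12>8)
P2 drop T (R beats it: A:3>1 B:9>2 C:12>5)
P1 drop A (B beats it: R:7>6 S:9>2)
P1→{B,C} P2→{R,S}

Survivors P1:{B,C} P2:{R,S}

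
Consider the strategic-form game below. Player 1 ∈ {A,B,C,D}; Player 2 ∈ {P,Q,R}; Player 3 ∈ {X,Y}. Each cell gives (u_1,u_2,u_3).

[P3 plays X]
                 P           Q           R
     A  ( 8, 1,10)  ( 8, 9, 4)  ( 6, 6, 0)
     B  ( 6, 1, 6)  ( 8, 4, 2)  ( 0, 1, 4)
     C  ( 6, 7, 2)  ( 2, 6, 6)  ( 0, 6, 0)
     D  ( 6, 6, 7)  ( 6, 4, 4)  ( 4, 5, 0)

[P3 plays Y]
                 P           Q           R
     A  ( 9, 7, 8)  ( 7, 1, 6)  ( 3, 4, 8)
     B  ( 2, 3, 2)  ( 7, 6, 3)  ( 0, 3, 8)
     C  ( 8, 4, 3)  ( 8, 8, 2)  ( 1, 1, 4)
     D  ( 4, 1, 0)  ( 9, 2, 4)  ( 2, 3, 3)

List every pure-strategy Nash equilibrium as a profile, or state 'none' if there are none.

(A,P,X): not NE [P2→Q gives 9>1]
(A,P,Y): not NE [P3→X gives 10>8]
(A,Q,X): not NE [P3→Y gives 6>4]
(A,Q,Y): not NE [P1→D gives 9>7; P2→P gives 7>1]
(A,R,X): not NE [P2→Q gives 9>6; P3→Y gives 8>0]
(A,R,Y): not NE [P2→P gives 7>4]
(B,P,X): not NE [P1→A gives 8>6; P2→Q gives 4>1]
(B,P,Y): not NE [P1→A gives 9>2; P2→Q gives 6>3; P3→X gives 6>2]
(B,Q,X): not NE [P3→Y gives 3>2]
(B,Q,Y): not NE [P1→D gives 9>7]
(B,R,X): not NE [P1→A gives 6>0; P2→Q gives 4>1; P3→Y gives 8>4]
(B,R,Y): not NE [P1→A gives 3>0; P2→Q gives 6>3]
(C,P,X): not NE [P1→A gives 8>6; P3→Y gives 3>2]
(C,P,Y): not NE [P1→A gives 9>8; P2→Q gives 8>4]
(C,Q,X): not NE [P1→B gives 8>2; P2→P gives 7>6]
(C,Q,Y): not NE [P1→D gives 9>8; P3→X gives 6>2]
(C,R,X): not NE [P1→A gives 6>0; P2→P gives 7>6; P3→Y gives 4>0]
(C,R,Y): not NE [P1→A gives 3>1; P2→Q gives 8>1]
(D,P,X): not NE [P1→A gives 8>6]
(D,P,Y): not NE [P1→A gives 9>4; P2→R gives 3>1; P3→X gives 7>0]
(D,Q,X): not NE [P1→B gives 8>6; P2→P gives 6>4]
(D,Q,Y): not NE [P2→R gives 3>2]
(D,R,X): not NE [P1→A gives 6>4; P2→P gives 6>5; P3→Y gives 3>0]
(D,R,Y): not NE [P1→A gives 3>2]

Equilibria: none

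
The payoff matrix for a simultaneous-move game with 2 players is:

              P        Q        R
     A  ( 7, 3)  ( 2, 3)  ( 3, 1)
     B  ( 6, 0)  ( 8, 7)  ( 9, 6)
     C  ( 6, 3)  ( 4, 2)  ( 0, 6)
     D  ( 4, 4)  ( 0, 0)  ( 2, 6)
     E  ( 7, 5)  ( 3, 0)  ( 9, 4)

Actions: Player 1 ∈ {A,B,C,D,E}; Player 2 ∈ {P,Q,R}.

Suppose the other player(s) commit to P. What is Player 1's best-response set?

P1 best: {A,E}

u_1(A vs P) = 7
u_1(B vs P) = 6
u_1(C vs P) = 6
u_1(D vs P) = 4
u_1(E vs P) = 7
max payoff 7 at {A,E}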